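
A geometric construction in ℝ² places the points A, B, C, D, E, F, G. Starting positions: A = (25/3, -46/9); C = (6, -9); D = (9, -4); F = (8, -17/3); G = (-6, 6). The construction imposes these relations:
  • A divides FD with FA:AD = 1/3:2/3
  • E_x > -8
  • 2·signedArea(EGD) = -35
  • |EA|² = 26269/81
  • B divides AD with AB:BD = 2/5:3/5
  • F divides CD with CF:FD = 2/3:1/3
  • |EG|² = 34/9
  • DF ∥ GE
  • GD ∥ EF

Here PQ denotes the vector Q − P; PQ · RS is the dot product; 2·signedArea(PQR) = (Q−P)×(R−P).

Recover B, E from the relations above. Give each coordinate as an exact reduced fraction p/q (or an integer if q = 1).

1. B_x = 43/5  [B divides AD with AB:BD = 2/5:3/5]
2. B_y = -14/3  [B divides AD with AB:BD = 2/5:3/5]
   → B = (43/5, -14/3)
3. E_x = -7  [GD ∥ EF ∩ DF ∥ GE]
4. E_y = 13/3  [GD ∥ EF ∩ DF ∥ GE]
   → E = (-7, 13/3)

B = (43/5, -14/3)
E = (-7, 13/3)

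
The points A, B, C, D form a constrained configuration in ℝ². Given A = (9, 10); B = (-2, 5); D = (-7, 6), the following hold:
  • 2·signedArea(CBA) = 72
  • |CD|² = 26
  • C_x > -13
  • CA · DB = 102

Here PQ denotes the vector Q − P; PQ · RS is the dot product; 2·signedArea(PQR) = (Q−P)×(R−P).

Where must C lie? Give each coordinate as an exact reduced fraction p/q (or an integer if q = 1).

C = (-12, 7)

1. C_x = -12  [2·signedArea(CBA) = 72 ∩ CA · DB = 102]
2. C_y = 7  [2·signedArea(CBA) = 72 ∩ CA · DB = 102]
   → C = (-12, 7)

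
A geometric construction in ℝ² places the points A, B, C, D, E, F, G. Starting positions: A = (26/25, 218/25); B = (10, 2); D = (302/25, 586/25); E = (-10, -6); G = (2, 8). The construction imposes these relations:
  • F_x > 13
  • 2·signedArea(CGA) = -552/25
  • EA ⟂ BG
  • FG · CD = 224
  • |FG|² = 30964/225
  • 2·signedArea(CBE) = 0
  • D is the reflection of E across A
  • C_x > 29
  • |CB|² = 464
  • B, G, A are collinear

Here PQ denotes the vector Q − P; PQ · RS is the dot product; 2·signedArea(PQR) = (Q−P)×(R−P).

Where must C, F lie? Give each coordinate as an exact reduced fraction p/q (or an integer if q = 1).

C = (30, 10)
F = (342/25, 518/75)

1. C_x = 30  [2·signedArea(CBE) = 0 ∩ 2·signedArea(CGA) = -552/25]
2. C_y = 10  [2·signedArea(CBE) = 0 ∩ 2·signedArea(CGA) = -552/25]
   → C = (30, 10)
3. F_x = 342/25  [line 448/25·x + -336/25·y + -3808/25 = 0 ∩ |FG|² = 30964/225]
4. F_y = 518/75  [line 448/25·x + -336/25·y + -3808/25 = 0 ∩ |FG|² = 30964/225]
   → F = (342/25, 518/75)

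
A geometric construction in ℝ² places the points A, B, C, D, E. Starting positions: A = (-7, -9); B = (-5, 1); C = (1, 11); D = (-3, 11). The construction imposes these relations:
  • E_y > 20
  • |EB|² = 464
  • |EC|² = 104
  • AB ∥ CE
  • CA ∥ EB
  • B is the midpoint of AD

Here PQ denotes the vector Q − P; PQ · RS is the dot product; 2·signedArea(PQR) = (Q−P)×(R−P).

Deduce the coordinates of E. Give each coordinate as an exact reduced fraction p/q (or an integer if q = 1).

1. E_x = 3  [CA ∥ EB ∩ AB ∥ CE]
2. E_y = 21  [CA ∥ EB ∩ AB ∥ CE]
   → E = (3, 21)

E = (3, 21)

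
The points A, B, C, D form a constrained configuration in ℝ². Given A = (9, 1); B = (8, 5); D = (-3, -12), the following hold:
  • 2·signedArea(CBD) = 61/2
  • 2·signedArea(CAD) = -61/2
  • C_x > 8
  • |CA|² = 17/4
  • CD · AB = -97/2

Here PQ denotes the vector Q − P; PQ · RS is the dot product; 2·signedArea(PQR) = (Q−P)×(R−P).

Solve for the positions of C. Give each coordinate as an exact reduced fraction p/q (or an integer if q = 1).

C = (17/2, 3)

1. C_x = 17/2  [2·signedArea(CAD) = -61/2 ∩ CD · AB = -97/2]
2. C_y = 3  [2·signedArea(CAD) = -61/2 ∩ CD · AB = -97/2]
   → C = (17/2, 3)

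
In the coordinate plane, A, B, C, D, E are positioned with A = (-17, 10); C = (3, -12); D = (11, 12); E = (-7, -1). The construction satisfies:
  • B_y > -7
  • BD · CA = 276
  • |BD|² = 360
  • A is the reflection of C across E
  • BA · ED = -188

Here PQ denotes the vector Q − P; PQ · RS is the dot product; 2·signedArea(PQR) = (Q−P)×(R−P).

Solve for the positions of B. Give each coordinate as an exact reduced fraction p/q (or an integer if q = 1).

B = (5, -6)

1. B_x = 5  [BD · CA = 276 ∩ BA · ED = -188]
2. B_y = -6  [BD · CA = 276 ∩ BA · ED = -188]
   → B = (5, -6)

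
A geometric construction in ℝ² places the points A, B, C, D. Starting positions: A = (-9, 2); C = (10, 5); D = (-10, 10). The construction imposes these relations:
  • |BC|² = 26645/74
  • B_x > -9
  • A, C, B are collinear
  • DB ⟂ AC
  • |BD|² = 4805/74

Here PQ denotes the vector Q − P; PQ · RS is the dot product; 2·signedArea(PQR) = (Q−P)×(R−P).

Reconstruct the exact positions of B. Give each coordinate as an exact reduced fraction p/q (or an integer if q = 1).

B = (-647/74, 151/74)

1. B_x = -647/74  [A, C, B are collinear ∩ DB ⟂ AC]
2. B_y = 151/74  [A, C, B are collinear ∩ DB ⟂ AC]
   → B = (-647/74, 151/74)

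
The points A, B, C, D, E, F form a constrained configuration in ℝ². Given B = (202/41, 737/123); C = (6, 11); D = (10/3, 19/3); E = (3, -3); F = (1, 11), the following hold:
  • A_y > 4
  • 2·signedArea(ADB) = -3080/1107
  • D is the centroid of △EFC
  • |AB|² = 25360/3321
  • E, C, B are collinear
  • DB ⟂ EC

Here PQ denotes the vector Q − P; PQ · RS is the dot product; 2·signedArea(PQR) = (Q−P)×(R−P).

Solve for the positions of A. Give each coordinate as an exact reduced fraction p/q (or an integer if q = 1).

A = (22/9, 43/9)

1. A_x = 22/9  [line 14/41·x + 196/123·y + -9352/1107 = 0 ∩ |AB|² = 25360/3321]
2. A_y = 43/9  [line 14/41·x + 196/123·y + -9352/1107 = 0 ∩ |AB|² = 25360/3321]
   → A = (22/9, 43/9)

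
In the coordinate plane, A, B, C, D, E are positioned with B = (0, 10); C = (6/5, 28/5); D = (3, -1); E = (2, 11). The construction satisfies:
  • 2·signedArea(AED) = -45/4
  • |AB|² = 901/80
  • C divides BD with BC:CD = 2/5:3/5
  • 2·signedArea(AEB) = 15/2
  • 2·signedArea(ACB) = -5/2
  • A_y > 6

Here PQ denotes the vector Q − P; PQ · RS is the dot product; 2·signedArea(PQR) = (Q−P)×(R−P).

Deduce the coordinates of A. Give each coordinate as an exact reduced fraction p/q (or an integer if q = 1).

1. A_x = 7/5  [2·signedArea(AED) = -45/4 ∩ 2·signedArea(AEB) = 15/2]
2. A_y = 139/20  [2·signedArea(AED) = -45/4 ∩ 2·signedArea(AEB) = 15/2]
   → A = (7/5, 139/20)

A = (7/5, 139/20)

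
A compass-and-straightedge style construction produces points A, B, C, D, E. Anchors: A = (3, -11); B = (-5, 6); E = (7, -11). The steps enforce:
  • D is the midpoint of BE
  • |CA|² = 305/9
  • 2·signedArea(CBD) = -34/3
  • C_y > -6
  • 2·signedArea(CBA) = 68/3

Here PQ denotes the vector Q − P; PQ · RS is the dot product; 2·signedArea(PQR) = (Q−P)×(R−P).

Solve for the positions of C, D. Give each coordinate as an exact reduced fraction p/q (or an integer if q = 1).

1. C_x = 5/3  [line 17·x + 8·y + 43/3 = 0 ∩ |CA|² = 305/9]
2. C_y = -16/3  [line 17·x + 8·y + 43/3 = 0 ∩ |CA|² = 305/9]
   → C = (5/3, -16/3)
3. D_x = 1  [D is the midpoint of BE]
4. D_y = -5/2  [D is the midpoint of BE]
   → D = (1, -5/2)

C = (5/3, -16/3)
D = (1, -5/2)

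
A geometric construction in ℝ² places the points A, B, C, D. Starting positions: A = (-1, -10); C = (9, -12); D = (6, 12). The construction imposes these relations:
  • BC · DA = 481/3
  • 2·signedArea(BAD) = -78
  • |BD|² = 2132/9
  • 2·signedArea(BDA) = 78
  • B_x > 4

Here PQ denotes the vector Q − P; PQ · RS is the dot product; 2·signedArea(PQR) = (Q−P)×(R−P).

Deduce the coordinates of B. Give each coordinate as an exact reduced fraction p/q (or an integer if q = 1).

1. B_x = 14/3  [BC · DA = 481/3 ∩ 2·signedArea(BAD) = -78]
2. B_y = -10/3  [BC · DA = 481/3 ∩ 2·signedArea(BAD) = -78]
   → B = (14/3, -10/3)

B = (14/3, -10/3)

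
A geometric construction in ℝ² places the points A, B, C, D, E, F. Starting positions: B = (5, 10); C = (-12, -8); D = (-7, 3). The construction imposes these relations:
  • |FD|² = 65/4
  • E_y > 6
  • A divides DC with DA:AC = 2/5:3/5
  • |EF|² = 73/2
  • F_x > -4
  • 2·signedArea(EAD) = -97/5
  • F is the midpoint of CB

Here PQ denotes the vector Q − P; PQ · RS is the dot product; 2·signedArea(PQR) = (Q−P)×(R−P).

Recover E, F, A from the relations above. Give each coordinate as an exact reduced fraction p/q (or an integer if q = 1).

1. F_x = -7/2  [F is the midpoint of CB]
2. F_y = 1  [F is the midpoint of CB]
   → F = (-7/2, 1)
3. A_x = -9  [A divides DC with DA:AC = 2/5:3/5]
4. A_y = -7/5  [A divides DC with DA:AC = 2/5:3/5]
   → A = (-9, -7/5)
5. E_x = -1  [line -22/5·x + 2·y + -87/5 = 0 ∩ |EF|² = 73/2]
6. E_y = 13/2  [line -22/5·x + 2·y + -87/5 = 0 ∩ |EF|² = 73/2]
   → E = (-1, 13/2)

A = (-9, -7/5)
E = (-1, 13/2)
F = (-7/2, 1)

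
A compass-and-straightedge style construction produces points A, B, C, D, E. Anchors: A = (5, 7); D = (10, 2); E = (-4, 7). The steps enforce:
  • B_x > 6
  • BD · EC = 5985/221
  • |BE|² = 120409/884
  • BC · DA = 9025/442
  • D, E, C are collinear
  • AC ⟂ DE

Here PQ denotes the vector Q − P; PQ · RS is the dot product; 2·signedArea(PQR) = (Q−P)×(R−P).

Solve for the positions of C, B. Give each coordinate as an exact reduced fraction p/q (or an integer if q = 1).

1. C_x = 880/221  [D, E, C are collinear ∩ AC ⟂ DE]
2. C_y = 917/221  [D, E, C are collinear ∩ AC ⟂ DE]
   → C = (880/221, 917/221)
3. B_x = 1545/221  [BD · EC = 5985/221 ∩ BC · DA = 9025/442]
4. B_y = 1359/442  [BD · EC = 5985/221 ∩ BC · DA = 9025/442]
   → B = (1545/221, 1359/442)

B = (1545/221, 1359/442)
C = (880/221, 917/221)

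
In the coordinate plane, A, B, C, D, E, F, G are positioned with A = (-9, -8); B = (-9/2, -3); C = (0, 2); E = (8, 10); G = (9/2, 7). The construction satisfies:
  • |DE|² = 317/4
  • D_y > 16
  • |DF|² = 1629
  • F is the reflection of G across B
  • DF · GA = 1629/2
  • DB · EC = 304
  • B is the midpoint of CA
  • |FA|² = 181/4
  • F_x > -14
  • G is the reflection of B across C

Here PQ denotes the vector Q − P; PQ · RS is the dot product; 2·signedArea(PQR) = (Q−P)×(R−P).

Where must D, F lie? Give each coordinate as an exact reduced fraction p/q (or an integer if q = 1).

D = (27/2, 17)
F = (-27/2, -13)

1. D_x = 27/2  [line 8·x + 8·y + -244 = 0 ∩ |DE|² = 317/4]
2. D_y = 17  [line 8·x + 8·y + -244 = 0 ∩ |DE|² = 317/4]
   → D = (27/2, 17)
3. F_x = -27/2  [DF · GA = 1629/2 ∩ F is the reflection of G across B]
4. F_y = -13  [DF · GA = 1629/2 ∩ F is the reflection of G across B]
   → F = (-27/2, -13)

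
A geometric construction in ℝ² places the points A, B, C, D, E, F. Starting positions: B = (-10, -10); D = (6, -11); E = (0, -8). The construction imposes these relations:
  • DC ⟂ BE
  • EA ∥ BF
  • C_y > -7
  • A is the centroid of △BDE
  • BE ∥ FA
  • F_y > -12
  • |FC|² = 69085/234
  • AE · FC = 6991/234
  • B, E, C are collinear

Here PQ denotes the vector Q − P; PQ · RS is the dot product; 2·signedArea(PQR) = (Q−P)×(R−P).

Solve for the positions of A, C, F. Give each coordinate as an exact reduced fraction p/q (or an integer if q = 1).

A = (-4/3, -29/3)
C = (135/26, -181/26)
F = (-34/3, -35/3)

1. A_x = -4/3  [A is the centroid of △BDE]
2. A_y = -29/3  [A is the centroid of △BDE]
   → A = (-4/3, -29/3)
3. C_x = 135/26  [B, E, C are collinear ∩ DC ⟂ BE]
4. C_y = -181/26  [B, E, C are collinear ∩ DC ⟂ BE]
   → C = (135/26, -181/26)
5. F_x = -34/3  [BE ∥ FA ∩ EA ∥ BF]
6. F_y = -35/3  [BE ∥ FA ∩ EA ∥ BF]
   → F = (-34/3, -35/3)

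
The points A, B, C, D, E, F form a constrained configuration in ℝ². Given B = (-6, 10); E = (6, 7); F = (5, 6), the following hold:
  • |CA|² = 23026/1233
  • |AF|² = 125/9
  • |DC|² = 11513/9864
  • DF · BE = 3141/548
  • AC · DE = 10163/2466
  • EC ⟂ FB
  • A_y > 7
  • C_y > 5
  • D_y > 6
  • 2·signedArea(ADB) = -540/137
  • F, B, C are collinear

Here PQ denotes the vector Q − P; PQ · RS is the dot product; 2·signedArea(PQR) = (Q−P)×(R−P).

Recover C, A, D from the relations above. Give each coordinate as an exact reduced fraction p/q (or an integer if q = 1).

A = (5/3, 23/3)
C = (762/137, 794/137)
D = (7543/1644, 10297/1644)

1. C_x = 762/137  [F, B, C are collinear ∩ EC ⟂ FB]
2. C_y = 794/137  [F, B, C are collinear ∩ EC ⟂ FB]
   → C = (762/137, 794/137)
3. D_x = 7543/1644  [line -12·x + 3·y + 19875/548 = 0 ∩ |DC|² = 11513/9864]
4. D_y = 10297/1644  [line -12·x + 3·y + 19875/548 = 0 ∩ |DC|² = 11513/9864]
   → D = (7543/1644, 10297/1644)
5. A_x = 5/3  [AC · DE = 10163/2466 ∩ 2·signedArea(ADB) = -540/137]
6. A_y = 23/3  [AC · DE = 10163/2466 ∩ 2·signedArea(ADB) = -540/137]
   → A = (5/3, 23/3)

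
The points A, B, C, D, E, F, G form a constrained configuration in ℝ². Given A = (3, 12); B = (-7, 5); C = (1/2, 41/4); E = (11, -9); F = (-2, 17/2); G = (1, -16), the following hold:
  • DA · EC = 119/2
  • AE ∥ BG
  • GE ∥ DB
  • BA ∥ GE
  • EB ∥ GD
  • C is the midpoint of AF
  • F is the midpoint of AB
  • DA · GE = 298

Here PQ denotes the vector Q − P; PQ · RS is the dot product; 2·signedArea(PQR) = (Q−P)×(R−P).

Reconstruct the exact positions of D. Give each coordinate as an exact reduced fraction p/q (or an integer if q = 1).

D = (-17, -2)

1. D_x = -17  [GE ∥ DB ∩ EB ∥ GD]
2. D_y = -2  [GE ∥ DB ∩ EB ∥ GD]
   → D = (-17, -2)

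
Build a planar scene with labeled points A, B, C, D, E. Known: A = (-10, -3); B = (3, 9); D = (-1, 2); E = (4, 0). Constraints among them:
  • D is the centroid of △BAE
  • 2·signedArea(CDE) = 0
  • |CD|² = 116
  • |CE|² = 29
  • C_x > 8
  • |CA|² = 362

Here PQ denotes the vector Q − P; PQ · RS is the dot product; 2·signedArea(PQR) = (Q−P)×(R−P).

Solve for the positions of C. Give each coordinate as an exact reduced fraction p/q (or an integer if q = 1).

1. C_x = 9  [line 2·x + 5·y + -8 = 0 ∩ |CE|² = 29]
2. C_y = -2  [line 2·x + 5·y + -8 = 0 ∩ |CE|² = 29]
   → C = (9, -2)

C = (9, -2)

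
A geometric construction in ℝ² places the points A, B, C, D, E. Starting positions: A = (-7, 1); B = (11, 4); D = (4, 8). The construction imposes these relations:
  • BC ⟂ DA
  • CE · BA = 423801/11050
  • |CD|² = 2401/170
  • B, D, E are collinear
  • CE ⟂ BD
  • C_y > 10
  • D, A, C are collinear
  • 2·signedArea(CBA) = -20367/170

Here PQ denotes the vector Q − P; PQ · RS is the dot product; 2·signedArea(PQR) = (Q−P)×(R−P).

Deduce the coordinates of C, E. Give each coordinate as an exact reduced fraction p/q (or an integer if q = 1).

1. C_x = 1219/170  [D, A, C are collinear ∩ BC ⟂ DA]
2. C_y = 1703/170  [D, A, C are collinear ∩ BC ⟂ DA]
   → C = (1219/170, 1703/170)
3. E_x = 61007/11050  [B, D, E are collinear ∩ CE ⟂ BD]
4. E_y = 39398/5525  [B, D, E are collinear ∩ CE ⟂ BD]
   → E = (61007/11050, 39398/5525)

C = (1219/170, 1703/170)
E = (61007/11050, 39398/5525)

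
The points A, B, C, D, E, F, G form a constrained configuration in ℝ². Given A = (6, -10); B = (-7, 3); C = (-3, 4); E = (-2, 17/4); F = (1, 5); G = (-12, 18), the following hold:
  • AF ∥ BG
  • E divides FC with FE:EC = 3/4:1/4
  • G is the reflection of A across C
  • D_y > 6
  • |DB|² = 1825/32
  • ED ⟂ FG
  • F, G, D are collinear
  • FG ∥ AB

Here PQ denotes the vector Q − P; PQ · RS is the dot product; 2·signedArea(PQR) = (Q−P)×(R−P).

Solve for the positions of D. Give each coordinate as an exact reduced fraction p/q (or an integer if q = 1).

1. D_x = -1/8  [F, G, D are collinear ∩ ED ⟂ FG]
2. D_y = 49/8  [F, G, D are collinear ∩ ED ⟂ FG]
   → D = (-1/8, 49/8)

D = (-1/8, 49/8)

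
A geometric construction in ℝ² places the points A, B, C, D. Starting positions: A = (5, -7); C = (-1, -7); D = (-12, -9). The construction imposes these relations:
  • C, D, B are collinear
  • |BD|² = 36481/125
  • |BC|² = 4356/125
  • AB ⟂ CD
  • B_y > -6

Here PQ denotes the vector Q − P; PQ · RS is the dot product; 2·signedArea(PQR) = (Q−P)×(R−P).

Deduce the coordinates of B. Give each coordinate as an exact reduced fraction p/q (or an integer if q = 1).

B = (601/125, -743/125)

1. B_x = 601/125  [C, D, B are collinear ∩ AB ⟂ CD]
2. B_y = -743/125  [C, D, B are collinear ∩ AB ⟂ CD]
   → B = (601/125, -743/125)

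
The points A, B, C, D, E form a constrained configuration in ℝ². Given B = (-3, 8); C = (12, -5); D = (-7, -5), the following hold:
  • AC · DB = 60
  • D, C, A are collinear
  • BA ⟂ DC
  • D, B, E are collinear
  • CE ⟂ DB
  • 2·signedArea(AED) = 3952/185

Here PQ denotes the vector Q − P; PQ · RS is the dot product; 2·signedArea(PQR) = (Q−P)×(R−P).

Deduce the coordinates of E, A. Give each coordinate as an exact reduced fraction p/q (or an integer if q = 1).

1. E_x = -991/185  [D, B, E are collinear ∩ CE ⟂ DB]
2. E_y = 63/185  [D, B, E are collinear ∩ CE ⟂ DB]
   → E = (-991/185, 63/185)
3. A_x = -3  [D, C, A are collinear ∩ BA ⟂ DC]
4. A_y = -5  [D, C, A are collinear ∩ BA ⟂ DC]
   → A = (-3, -5)

A = (-3, -5)
E = (-991/185, 63/185)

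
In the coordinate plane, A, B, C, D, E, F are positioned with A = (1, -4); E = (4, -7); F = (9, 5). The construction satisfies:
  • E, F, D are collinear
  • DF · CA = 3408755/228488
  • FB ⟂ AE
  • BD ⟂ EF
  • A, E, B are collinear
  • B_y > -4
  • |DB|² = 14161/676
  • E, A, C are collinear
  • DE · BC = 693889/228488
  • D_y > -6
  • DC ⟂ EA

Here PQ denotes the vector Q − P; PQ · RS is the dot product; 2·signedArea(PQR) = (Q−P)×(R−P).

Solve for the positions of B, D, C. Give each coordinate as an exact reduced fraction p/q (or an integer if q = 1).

1. B_x = 1/2  [A, E, B are collinear ∩ FB ⟂ AE]
2. B_y = -7/2  [A, E, B are collinear ∩ FB ⟂ AE]
   → B = (1/2, -7/2)
3. D_x = 1597/338  [E, F, D are collinear ∩ BD ⟂ EF]
4. D_y = -889/169  [E, F, D are collinear ∩ BD ⟂ EF]
   → D = (1597/338, -889/169)
5. C_x = 2361/676  [E, A, C are collinear ∩ DC ⟂ EA]
6. C_y = -4389/676  [E, A, C are collinear ∩ DC ⟂ EA]
   → C = (2361/676, -4389/676)

B = (1/2, -7/2)
C = (2361/676, -4389/676)
D = (1597/338, -889/169)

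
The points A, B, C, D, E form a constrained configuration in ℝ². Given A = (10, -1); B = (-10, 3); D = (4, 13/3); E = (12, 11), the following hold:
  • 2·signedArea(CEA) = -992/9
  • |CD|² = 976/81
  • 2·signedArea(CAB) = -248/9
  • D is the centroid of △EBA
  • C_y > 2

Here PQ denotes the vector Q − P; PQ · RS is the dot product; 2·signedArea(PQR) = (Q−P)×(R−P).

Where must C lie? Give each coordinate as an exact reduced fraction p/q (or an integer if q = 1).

C = (4/3, 19/9)

1. C_x = 4/3  [2·signedArea(CEA) = -992/9 ∩ 2·signedArea(CAB) = -248/9]
2. C_y = 19/9  [2·signedArea(CEA) = -992/9 ∩ 2·signedArea(CAB) = -248/9]
   → C = (4/3, 19/9)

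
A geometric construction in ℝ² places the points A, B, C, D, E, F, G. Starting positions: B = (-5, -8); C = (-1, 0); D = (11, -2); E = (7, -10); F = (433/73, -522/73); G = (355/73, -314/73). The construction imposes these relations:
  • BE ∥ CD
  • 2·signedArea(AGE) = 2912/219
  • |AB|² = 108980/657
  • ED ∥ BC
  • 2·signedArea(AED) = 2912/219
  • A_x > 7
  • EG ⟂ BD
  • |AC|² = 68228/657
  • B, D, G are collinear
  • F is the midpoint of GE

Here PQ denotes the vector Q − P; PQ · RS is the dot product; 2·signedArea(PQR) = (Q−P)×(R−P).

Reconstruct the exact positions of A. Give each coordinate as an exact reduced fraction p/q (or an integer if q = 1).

A = (1669/219, -1190/219)

1. A_x = 1669/219  [2·signedArea(AED) = 2912/219 ∩ 2·signedArea(AGE) = 2912/219]
2. A_y = -1190/219  [2·signedArea(AED) = 2912/219 ∩ 2·signedArea(AGE) = 2912/219]
   → A = (1669/219, -1190/219)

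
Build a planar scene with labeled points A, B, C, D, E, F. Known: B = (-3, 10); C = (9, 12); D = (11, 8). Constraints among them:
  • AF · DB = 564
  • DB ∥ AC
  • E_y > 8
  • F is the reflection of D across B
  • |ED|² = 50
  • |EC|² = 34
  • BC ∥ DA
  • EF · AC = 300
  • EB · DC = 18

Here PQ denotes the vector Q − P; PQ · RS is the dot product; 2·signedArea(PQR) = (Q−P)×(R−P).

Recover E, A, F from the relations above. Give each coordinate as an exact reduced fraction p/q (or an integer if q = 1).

A = (23, 10)
E = (4, 9)
F = (-17, 12)

1. A_x = 23  [DB ∥ AC ∩ BC ∥ DA]
2. A_y = 10  [DB ∥ AC ∩ BC ∥ DA]
   → A = (23, 10)
3. F_x = -17  [F is the reflection of D across B]
4. F_y = 12  [F is the reflection of D across B]
   → F = (-17, 12)
5. E_x = 4  [EF · AC = 300 ∩ EB · DC = 18]
6. E_y = 9  [EF · AC = 300 ∩ EB · DC = 18]
   → E = (4, 9)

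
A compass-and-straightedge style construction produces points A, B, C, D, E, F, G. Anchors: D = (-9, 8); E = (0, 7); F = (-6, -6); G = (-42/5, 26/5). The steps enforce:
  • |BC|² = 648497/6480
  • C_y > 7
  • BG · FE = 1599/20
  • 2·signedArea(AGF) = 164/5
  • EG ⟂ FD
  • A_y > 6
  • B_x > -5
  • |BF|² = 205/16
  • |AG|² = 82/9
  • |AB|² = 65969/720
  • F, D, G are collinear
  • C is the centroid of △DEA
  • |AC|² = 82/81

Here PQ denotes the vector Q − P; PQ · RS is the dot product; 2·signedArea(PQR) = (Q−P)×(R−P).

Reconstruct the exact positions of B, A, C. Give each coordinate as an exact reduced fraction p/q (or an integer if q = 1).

1. B_x = -9/2  [line -6·x + -13·y + -251/4 = 0 ∩ |BF|² = 205/16]
2. B_y = -11/4  [line -6·x + -13·y + -251/4 = 0 ∩ |BF|² = 205/16]
   → B = (-9/2, -11/4)
3. A_x = -29/5  [line 56/5·x + 12/5·y + 244/5 = 0 ∩ |AG|² = 82/9]
4. A_y = 101/15  [line 56/5·x + 12/5·y + 244/5 = 0 ∩ |AG|² = 82/9]
   → A = (-29/5, 101/15)
5. C_x = -74/15  [C is the centroid of △DEA]
6. C_y = 326/45  [C is the centroid of △DEA]
   → C = (-74/15, 326/45)

A = (-29/5, 101/15)
B = (-9/2, -11/4)
C = (-74/15, 326/45)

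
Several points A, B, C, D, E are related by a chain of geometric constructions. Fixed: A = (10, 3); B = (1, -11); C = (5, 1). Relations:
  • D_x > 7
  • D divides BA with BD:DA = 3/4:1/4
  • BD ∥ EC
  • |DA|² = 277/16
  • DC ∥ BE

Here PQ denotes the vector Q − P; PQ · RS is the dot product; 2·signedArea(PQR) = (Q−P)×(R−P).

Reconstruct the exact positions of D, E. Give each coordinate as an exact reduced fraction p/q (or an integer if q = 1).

D = (31/4, -1/2)
E = (-7/4, -19/2)

1. D_x = 31/4  [D divides BA with BD:DA = 3/4:1/4]
2. D_y = -1/2  [D divides BA with BD:DA = 3/4:1/4]
   → D = (31/4, -1/2)
3. E_x = -7/4  [BD ∥ EC ∩ DC ∥ BE]
4. E_y = -19/2  [BD ∥ EC ∩ DC ∥ BE]
   → E = (-7/4, -19/2)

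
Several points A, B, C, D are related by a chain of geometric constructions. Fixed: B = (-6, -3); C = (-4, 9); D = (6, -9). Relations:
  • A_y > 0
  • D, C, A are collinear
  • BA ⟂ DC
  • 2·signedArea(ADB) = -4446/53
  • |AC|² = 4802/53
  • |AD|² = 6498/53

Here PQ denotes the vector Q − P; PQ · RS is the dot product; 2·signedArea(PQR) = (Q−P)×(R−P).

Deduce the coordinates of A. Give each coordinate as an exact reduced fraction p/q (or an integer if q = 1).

A = (33/53, 36/53)

1. A_x = 33/53  [D, C, A are collinear ∩ BA ⟂ DC]
2. A_y = 36/53  [D, C, A are collinear ∩ BA ⟂ DC]
   → A = (33/53, 36/53)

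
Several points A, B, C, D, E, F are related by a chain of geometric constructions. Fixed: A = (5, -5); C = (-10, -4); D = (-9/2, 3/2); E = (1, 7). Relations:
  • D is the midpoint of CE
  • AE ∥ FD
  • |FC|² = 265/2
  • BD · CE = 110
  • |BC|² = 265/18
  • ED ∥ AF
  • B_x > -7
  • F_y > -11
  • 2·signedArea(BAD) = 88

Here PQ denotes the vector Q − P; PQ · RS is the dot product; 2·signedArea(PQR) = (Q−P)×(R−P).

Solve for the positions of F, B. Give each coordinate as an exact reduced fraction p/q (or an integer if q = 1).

B = (-41/6, -37/6)
F = (-1/2, -21/2)

1. F_x = -1/2  [AE ∥ FD ∩ ED ∥ AF]
2. F_y = -21/2  [AE ∥ FD ∩ ED ∥ AF]
   → F = (-1/2, -21/2)
3. B_x = -41/6  [2·signedArea(BAD) = 88 ∩ BD · CE = 110]
4. B_y = -37/6  [2·signedArea(BAD) = 88 ∩ BD · CE = 110]
   → B = (-41/6, -37/6)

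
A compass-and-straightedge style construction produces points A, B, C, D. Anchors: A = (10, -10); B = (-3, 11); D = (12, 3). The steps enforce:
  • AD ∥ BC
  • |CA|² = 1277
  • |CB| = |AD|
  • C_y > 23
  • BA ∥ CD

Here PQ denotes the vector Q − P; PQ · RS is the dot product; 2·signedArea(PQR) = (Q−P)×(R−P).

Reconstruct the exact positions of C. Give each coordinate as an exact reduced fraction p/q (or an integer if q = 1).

1. C_x = -1  [BA ∥ CD ∩ AD ∥ BC]
2. C_y = 24  [BA ∥ CD ∩ AD ∥ BC]
   → C = (-1, 24)

C = (-1, 24)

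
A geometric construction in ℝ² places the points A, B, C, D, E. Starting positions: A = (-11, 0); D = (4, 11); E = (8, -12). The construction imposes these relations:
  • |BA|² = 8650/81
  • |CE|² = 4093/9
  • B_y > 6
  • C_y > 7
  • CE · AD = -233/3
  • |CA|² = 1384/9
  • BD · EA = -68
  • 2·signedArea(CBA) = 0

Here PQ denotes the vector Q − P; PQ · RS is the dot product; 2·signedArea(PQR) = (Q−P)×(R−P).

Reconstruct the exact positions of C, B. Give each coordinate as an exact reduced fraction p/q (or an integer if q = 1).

1. C_x = -1  [line -15·x + -11·y + 197/3 = 0 ∩ |CE|² = 4093/9]
2. C_y = 22/3  [line -15·x + -11·y + 197/3 = 0 ∩ |CE|² = 4093/9]
   → C = (-1, 22/3)
3. B_x = -8/3  [2·signedArea(CBA) = 0 ∩ BD · EA = -68]
4. B_y = 55/9  [2·signedArea(CBA) = 0 ∩ BD · EA = -68]
   → B = (-8/3, 55/9)

B = (-8/3, 55/9)
C = (-1, 22/3)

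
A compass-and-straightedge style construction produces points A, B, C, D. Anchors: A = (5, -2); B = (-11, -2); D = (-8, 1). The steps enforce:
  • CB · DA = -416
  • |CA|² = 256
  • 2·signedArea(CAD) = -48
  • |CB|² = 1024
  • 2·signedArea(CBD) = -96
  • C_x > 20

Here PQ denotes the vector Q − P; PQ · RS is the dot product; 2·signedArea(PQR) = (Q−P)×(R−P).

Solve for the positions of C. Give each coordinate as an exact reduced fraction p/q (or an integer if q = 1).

C = (21, -2)

1. C_x = 21  [2·signedArea(CBD) = -96 ∩ 2·signedArea(CAD) = -48]
2. C_y = -2  [2·signedArea(CBD) = -96 ∩ 2·signedArea(CAD) = -48]
   → C = (21, -2)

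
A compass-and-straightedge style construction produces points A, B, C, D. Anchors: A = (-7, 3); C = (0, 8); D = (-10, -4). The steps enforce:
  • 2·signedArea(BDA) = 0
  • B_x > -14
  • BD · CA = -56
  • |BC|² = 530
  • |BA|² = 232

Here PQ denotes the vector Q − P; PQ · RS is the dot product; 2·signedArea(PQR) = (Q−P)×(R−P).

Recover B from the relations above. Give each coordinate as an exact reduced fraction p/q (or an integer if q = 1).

1. B_x = -13  [2·signedArea(BDA) = 0 ∩ BD · CA = -56]
2. B_y = -11  [2·signedArea(BDA) = 0 ∩ BD · CA = -56]
   → B = (-13, -11)

B = (-13, -11)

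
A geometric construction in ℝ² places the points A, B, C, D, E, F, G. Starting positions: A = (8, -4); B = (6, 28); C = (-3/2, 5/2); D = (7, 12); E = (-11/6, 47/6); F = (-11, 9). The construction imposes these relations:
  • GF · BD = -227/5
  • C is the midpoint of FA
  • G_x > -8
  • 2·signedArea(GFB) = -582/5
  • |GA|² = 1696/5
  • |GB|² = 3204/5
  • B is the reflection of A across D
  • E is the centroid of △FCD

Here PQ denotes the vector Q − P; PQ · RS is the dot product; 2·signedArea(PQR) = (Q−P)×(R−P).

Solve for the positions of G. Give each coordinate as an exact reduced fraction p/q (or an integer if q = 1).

G = (-36/5, 32/5)

1. G_x = -36/5  [2·signedArea(GFB) = -582/5 ∩ GF · BD = -227/5]
2. G_y = 32/5  [2·signedArea(GFB) = -582/5 ∩ GF · BD = -227/5]
   → G = (-36/5, 32/5)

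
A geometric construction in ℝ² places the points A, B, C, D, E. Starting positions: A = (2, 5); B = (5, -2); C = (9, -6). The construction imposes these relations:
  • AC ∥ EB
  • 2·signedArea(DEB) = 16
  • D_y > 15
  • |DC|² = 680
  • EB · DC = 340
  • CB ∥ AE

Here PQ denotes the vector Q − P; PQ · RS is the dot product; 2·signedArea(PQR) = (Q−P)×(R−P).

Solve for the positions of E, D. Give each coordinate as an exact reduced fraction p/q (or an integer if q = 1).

D = (-5, 16)
E = (-2, 9)

1. E_x = -2  [AC ∥ EB ∩ CB ∥ AE]
2. E_y = 9  [AC ∥ EB ∩ CB ∥ AE]
   → E = (-2, 9)
3. D_x = -5  [2·signedArea(DEB) = 16 ∩ EB · DC = 340]
4. D_y = 16  [2·signedArea(DEB) = 16 ∩ EB · DC = 340]
   → D = (-5, 16)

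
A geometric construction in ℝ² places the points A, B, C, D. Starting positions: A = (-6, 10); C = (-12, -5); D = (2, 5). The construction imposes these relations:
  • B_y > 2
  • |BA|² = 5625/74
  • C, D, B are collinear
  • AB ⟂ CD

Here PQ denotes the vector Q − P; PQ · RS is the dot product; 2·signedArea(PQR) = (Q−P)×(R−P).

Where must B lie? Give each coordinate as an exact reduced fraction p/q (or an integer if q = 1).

B = (-69/74, 215/74)

1. B_x = -69/74  [C, D, B are collinear ∩ AB ⟂ CD]
2. B_y = 215/74  [C, D, B are collinear ∩ AB ⟂ CD]
   → B = (-69/74, 215/74)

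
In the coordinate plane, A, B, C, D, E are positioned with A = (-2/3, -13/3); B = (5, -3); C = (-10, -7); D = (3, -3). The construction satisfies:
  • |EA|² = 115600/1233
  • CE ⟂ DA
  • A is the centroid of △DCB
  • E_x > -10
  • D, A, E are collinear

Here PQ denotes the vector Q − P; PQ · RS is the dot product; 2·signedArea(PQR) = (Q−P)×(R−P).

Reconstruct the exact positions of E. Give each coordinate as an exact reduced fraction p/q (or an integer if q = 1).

1. E_x = -1338/137  [D, A, E are collinear ∩ CE ⟂ DA]
2. E_y = -1047/137  [D, A, E are collinear ∩ CE ⟂ DA]
   → E = (-1338/137, -1047/137)

E = (-1338/137, -1047/137)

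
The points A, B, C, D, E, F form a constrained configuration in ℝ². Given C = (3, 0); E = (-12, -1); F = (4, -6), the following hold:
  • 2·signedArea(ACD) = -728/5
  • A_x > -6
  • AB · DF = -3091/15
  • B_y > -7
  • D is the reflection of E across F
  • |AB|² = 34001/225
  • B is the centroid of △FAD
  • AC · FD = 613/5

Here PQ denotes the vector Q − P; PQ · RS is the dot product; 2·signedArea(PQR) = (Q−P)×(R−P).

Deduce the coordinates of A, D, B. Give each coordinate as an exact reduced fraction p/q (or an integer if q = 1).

A = (-28/5, -3)
B = (92/15, -20/3)
D = (20, -11)

1. D_x = 20  [D is the reflection of E across F]
2. D_y = -11  [D is the reflection of E across F]
   → D = (20, -11)
3. A_x = -28/5  [AC · FD = 613/5 ∩ 2·signedArea(ACD) = -728/5]
4. A_y = -3  [AC · FD = 613/5 ∩ 2·signedArea(ACD) = -728/5]
   → A = (-28/5, -3)
5. B_x = 92/15  [B is the centroid of △FAD]
6. B_y = -20/3  [B is the centroid of △FAD]
   → B = (92/15, -20/3)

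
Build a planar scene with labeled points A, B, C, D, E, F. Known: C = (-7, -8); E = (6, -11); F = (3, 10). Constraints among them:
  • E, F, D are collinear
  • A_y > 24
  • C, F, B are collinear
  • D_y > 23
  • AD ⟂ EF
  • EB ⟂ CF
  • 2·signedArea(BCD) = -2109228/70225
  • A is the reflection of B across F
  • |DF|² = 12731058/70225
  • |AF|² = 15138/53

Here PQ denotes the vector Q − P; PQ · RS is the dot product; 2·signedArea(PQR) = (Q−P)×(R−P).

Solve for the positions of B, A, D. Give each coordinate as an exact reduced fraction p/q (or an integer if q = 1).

A = (594/53, 1313/53)
B = (-276/53, -253/53)
D = (1452/1325, 30911/1325)

1. B_x = -276/53  [C, F, B are collinear ∩ EB ⟂ CF]
2. B_y = -253/53  [C, F, B are collinear ∩ EB ⟂ CF]
   → B = (-276/53, -253/53)
3. A_x = 594/53  [A is the reflection of B across F]
4. A_y = 1313/53  [A is the reflection of B across F]
   → A = (594/53, 1313/53)
5. D_x = 1452/1325  [E, F, D are collinear ∩ AD ⟂ EF]
6. D_y = 30911/1325  [E, F, D are collinear ∩ AD ⟂ EF]
   → D = (1452/1325, 30911/1325)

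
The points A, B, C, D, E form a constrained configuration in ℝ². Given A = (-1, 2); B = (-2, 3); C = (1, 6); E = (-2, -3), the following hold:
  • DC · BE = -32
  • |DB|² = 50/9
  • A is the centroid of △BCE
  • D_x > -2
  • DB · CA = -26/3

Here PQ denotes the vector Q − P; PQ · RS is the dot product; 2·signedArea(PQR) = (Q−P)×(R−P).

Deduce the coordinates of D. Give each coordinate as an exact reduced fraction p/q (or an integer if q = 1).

D = (-5/3, 2/3)

1. D_x = -5/3  [DC · BE = -32 ∩ DB · CA = -26/3]
2. D_y = 2/3  [DC · BE = -32 ∩ DB · CA = -26/3]
   → D = (-5/3, 2/3)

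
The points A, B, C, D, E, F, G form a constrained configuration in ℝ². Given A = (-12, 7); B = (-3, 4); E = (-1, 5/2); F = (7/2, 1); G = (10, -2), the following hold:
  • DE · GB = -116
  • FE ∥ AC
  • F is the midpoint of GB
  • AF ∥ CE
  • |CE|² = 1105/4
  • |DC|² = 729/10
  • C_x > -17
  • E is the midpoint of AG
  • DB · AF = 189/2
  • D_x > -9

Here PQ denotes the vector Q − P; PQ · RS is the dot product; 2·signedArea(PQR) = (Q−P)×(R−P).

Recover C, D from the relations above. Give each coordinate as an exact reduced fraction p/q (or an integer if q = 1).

1. C_x = -33/2  [AF ∥ CE ∩ FE ∥ AC]
2. C_y = 17/2  [AF ∥ CE ∩ FE ∥ AC]
   → C = (-33/2, 17/2)
3. D_x = -42/5  [DE · GB = -116 ∩ DB · AF = 189/2]
4. D_y = 29/5  [DE · GB = -116 ∩ DB · AF = 189/2]
   → D = (-42/5, 29/5)

C = (-33/2, 17/2)
D = (-42/5, 29/5)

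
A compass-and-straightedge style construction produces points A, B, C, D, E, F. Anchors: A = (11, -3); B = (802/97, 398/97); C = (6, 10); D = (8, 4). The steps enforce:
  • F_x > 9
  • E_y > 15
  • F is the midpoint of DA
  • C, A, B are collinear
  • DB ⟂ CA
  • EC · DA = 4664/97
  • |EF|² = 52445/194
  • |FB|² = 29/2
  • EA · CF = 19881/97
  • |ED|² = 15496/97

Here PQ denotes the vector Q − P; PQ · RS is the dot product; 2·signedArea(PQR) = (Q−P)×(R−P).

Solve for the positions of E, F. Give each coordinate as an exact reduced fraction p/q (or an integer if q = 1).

1. F_x = 19/2  [F is the midpoint of DA]
2. F_y = 1/2  [F is the midpoint of DA]
   → F = (19/2, 1/2)
3. E_x = 362/97  [EC · DA = 4664/97 ∩ EA · CF = 19881/97]
4. E_y = 1542/97  [EC · DA = 4664/97 ∩ EA · CF = 19881/97]
   → E = (362/97, 1542/97)

E = (362/97, 1542/97)
F = (19/2, 1/2)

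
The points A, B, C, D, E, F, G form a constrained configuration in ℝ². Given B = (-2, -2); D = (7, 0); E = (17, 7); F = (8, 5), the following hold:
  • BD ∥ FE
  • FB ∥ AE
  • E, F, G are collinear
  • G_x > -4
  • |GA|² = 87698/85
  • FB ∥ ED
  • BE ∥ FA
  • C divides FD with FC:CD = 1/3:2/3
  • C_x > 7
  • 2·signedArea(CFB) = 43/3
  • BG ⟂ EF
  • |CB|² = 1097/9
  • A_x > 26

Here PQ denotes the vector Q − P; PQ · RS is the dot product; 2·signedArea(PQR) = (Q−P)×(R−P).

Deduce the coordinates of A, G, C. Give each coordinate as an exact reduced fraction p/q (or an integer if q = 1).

1. A_x = 27  [FB ∥ AE ∩ BE ∥ FA]
2. A_y = 14  [FB ∥ AE ∩ BE ∥ FA]
   → A = (27, 14)
3. G_x = -256/85  [E, F, G are collinear ∩ BG ⟂ EF]
4. G_y = 217/85  [E, F, G are collinear ∩ BG ⟂ EF]
   → G = (-256/85, 217/85)
5. C_x = 23/3  [C divides FD with FC:CD = 1/3:2/3]
6. C_y = 10/3  [C divides FD with FC:CD = 1/3:2/3]
   → C = (23/3, 10/3)

A = (27, 14)
C = (23/3, 10/3)
G = (-256/85, 217/85)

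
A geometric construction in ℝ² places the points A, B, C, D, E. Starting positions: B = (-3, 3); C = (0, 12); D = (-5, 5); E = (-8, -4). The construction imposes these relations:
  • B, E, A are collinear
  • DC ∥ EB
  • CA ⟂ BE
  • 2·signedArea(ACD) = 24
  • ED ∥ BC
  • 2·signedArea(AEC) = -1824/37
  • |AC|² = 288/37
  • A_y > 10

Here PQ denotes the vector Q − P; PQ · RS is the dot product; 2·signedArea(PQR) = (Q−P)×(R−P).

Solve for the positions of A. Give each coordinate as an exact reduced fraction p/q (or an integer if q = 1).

1. A_x = 84/37  [B, E, A are collinear ∩ CA ⟂ BE]
2. A_y = 384/37  [B, E, A are collinear ∩ CA ⟂ BE]
   → A = (84/37, 384/37)

A = (84/37, 384/37)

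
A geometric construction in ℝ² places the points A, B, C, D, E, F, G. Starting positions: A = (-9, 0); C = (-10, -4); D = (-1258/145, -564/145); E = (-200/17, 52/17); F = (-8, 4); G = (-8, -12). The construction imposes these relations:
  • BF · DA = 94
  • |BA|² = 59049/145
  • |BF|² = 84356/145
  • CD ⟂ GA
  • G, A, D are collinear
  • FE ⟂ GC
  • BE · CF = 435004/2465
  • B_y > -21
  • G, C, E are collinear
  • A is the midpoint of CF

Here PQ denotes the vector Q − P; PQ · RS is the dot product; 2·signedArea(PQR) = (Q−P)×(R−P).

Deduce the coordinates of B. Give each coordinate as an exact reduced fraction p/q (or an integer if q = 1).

1. B_x = -1062/145  [BE · CF = 435004/2465 ∩ BF · DA = 94]
2. B_y = -2916/145  [BE · CF = 435004/2465 ∩ BF · DA = 94]
   → B = (-1062/145, -2916/145)

B = (-1062/145, -2916/145)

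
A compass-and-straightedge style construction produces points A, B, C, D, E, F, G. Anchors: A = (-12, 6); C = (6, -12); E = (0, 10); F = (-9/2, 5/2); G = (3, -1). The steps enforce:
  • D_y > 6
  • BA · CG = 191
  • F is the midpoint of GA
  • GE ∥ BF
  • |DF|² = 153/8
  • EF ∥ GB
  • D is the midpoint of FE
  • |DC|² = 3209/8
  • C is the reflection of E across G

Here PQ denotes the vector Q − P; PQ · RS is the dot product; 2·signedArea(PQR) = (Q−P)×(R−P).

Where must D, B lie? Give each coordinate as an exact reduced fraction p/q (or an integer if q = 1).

1. D_x = -9/4  [D is the midpoint of FE]
2. D_y = 25/4  [D is the midpoint of FE]
   → D = (-9/4, 25/4)
3. B_x = -3/2  [GE ∥ BF ∩ EF ∥ GB]
4. B_y = -17/2  [GE ∥ BF ∩ EF ∥ GB]
   → B = (-3/2, -17/2)

B = (-3/2, -17/2)
D = (-9/4, 25/4)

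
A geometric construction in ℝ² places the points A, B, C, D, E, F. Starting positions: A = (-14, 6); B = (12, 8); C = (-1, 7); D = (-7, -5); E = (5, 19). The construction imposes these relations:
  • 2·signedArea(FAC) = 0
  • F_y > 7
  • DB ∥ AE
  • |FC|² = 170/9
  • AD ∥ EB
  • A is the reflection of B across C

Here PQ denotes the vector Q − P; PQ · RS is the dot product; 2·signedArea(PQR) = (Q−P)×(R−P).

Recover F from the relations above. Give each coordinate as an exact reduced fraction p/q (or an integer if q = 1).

F = (10/3, 22/3)

1. F_x = 10/3  [line -1·x + 13·y + -92 = 0 ∩ |FC|² = 170/9]
2. F_y = 22/3  [line -1·x + 13·y + -92 = 0 ∩ |FC|² = 170/9]
   → F = (10/3, 22/3)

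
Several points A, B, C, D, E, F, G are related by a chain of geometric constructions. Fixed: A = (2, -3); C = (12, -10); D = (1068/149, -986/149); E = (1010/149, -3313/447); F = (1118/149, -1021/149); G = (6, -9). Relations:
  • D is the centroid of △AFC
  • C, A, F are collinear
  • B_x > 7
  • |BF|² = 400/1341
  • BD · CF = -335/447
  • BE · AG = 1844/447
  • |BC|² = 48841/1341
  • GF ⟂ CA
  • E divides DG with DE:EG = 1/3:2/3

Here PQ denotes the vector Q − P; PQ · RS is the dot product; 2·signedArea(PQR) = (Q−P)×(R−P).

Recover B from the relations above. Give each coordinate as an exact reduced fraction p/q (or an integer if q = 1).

B = (3154/447, -2923/447)

1. B_x = 3154/447  [BE · AG = 1844/447 ∩ BD · CF = -335/447]
2. B_y = -2923/447  [BE · AG = 1844/447 ∩ BD · CF = -335/447]
   → B = (3154/447, -2923/447)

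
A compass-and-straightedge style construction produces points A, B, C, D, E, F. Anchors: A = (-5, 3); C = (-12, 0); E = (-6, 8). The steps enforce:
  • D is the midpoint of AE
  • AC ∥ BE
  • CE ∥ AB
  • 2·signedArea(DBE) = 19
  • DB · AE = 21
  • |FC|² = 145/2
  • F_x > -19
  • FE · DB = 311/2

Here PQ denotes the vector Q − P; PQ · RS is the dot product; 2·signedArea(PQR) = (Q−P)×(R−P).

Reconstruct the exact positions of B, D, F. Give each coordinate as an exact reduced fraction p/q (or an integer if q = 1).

1. B_x = 1  [AC ∥ BE ∩ CE ∥ AB]
2. B_y = 11  [AC ∥ BE ∩ CE ∥ AB]
   → B = (1, 11)
3. D_x = -11/2  [D is the midpoint of AE]
4. D_y = 11/2  [D is the midpoint of AE]
   → D = (-11/2, 11/2)
5. F_x = -37/2  [line -13/2·x + -11/2·y + -301/2 = 0 ∩ |FC|² = 145/2]
6. F_y = -11/2  [line -13/2·x + -11/2·y + -301/2 = 0 ∩ |FC|² = 145/2]
   → F = (-37/2, -11/2)

B = (1, 11)
D = (-11/2, 11/2)
F = (-37/2, -11/2)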